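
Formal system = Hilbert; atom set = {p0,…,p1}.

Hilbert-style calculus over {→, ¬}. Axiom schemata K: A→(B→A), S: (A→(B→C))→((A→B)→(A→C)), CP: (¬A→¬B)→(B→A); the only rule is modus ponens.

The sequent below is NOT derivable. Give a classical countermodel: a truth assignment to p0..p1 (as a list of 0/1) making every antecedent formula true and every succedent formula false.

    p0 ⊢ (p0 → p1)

Truth-table refutation:
  v=00: Γ:[p0=F] Δ:[(p0 → p1)=T] refutes=False
  v=01: Γ:[p0=F] Δ:[(p0 → p1)=T] refutes=False
  v=10: Γ:[p0=T] Δ:[(p0 → p1)=F] refutes=True  ← countermodel

Result: [1, 0]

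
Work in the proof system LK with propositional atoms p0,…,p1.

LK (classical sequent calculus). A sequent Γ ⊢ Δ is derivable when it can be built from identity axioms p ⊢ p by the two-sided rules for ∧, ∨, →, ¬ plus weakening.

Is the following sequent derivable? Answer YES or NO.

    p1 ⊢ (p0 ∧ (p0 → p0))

Search for a countermodel by truth-table:
  v=00: Γ:[p1=F] Δ:[(p0 ∧ (p0 → p0))=F] refutes=False
  v=01: Γ:[p1=T] Δ:[(p0 ∧ (p0 → p0))=F] refutes=True  ← countermodel

Result: NO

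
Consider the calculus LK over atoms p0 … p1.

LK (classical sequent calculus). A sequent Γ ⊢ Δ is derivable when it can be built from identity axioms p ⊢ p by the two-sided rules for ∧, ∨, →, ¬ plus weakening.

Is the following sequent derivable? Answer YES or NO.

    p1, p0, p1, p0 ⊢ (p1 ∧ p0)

Proof tree:
[WL] p1, p0, p1, p0 ⊢ (p1 ∧ p0)
  [WL] p1, p0, p1 ⊢ (p1 ∧ p0)
    [∧R] p1, p0 ⊢ (p1 ∧ p0)
      [Ax] p1 ⊢ p1
      [Ax] p0 ⊢ p0

Result: YES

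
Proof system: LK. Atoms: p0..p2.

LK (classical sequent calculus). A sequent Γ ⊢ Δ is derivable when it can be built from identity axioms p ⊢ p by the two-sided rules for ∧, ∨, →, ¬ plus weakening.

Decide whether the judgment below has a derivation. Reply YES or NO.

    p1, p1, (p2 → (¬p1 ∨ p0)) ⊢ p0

Enumerate valuations to refute Γ ⊢ Δ:
  v=000: Γ:[p1=F, p1=F, (p2 → (¬p1 ∨ p0))=T] Δ:[p0=F] refutes=False
  v=001: Γ:[p1=F, p1=F, (p2 → (¬p1 ∨ p0))=T] Δ:[p0=F] refutes=False
  v=010: Γ:[p1=T, p1=T, (p2 → (¬p1 ∨ p0))=T] Δ:[p0=F] refutes=True  ← countermodel

Result: NO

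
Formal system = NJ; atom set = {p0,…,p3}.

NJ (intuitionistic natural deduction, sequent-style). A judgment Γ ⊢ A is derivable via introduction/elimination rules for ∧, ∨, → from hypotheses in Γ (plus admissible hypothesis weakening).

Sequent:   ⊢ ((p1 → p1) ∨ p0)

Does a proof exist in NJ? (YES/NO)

Proof tree:
[∨I₁]  ⊢ ((p1 → p1) ∨ p0)
  [→I]  ⊢ (p1 → p1)
    [Ax] p1 ⊢ p1

Result: YES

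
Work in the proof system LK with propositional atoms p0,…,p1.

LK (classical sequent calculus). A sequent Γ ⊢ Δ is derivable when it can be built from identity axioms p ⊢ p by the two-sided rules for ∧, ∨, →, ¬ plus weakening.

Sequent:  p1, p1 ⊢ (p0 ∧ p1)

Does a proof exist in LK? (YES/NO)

Enumerate valuations to refute Γ ⊢ Δ:
  v=00: Γ:[p1=F, p1=F] Δ:[(p0 ∧ p1)=F] refutes=False
  v=01: Γ:[p1=T, p1=T] Δ:[(p0 ∧ p1)=F] refutes=True  ← countermodel

Result: NO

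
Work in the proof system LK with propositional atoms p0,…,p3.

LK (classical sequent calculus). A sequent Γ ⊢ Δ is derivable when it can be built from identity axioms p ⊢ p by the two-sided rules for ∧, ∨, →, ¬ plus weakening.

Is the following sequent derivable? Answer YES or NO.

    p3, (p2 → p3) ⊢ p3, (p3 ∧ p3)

Derivation trace:
[→L] p3, (p2 → p3) ⊢ p3, (p3 ∧ p3)
  [WR] p3 ⊢ p3, p2
    [Ax] p3 ⊢ p3
  [∧R] p3 ⊢ (p3 ∧ p3)
    [Ax] p3 ⊢ p3
    [Ax] p3 ⊢ p3

Result: YES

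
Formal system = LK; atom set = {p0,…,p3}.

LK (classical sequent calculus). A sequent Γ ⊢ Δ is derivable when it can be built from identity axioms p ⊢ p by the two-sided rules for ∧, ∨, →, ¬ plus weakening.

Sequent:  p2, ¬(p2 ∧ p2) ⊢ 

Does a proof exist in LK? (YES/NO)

Derivation trace:
[¬L] p2, ¬(p2 ∧ p2) ⊢ 
  [∧R] p2 ⊢ (p2 ∧ p2)
    [Ax] p2 ⊢ p2
    [Ax] p2 ⊢ p2

Result: YES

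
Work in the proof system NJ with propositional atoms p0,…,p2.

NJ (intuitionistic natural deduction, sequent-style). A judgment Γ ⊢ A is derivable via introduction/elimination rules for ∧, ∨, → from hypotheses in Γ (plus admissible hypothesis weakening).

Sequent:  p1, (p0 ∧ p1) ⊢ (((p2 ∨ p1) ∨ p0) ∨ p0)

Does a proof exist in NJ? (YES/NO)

Derivation (root first):
[∨I₁] p1, (p0 ∧ p1) ⊢ (((p2 ∨ p1) ∨ p0) ∨ p0)
  [Wk] p1, (p0 ∧ p1) ⊢ ((p2 ∨ p1) ∨ p0)
    [∨I₁] p1 ⊢ ((p2 ∨ p1) ∨ p0)
      [∨I₂] p1 ⊢ (p2 ∨ p1)
        [Ax] p1 ⊢ p1

Result: YES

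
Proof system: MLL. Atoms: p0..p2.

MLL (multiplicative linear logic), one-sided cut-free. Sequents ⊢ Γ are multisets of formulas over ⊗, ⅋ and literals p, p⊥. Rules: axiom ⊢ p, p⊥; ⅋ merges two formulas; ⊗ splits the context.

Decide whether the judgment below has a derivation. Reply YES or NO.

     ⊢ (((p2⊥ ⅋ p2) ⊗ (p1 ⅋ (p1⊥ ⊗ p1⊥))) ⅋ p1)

Derivation (root first):
[⅋]  ⊢ (((p2⊥ ⅋ p2) ⊗ (p1 ⅋ (p1⊥ ⊗ p1⊥))) ⅋ p1)
  [⊗]  ⊢ p1, ((p2⊥ ⅋ p2) ⊗ (p1 ⅋ (p1⊥ ⊗ p1⊥)))
    [⅋]  ⊢ (p2⊥ ⅋ p2)
      [Ax]  ⊢ p2, p2⊥
    [⅋]  ⊢ p1, (p1 ⅋ (p1⊥ ⊗ p1⊥))
      [⊗]  ⊢ p1, p1, (p1⊥ ⊗ p1⊥)
        [Ax]  ⊢ p1, p1⊥
        [Ax]  ⊢ p1, p1⊥

Result: YES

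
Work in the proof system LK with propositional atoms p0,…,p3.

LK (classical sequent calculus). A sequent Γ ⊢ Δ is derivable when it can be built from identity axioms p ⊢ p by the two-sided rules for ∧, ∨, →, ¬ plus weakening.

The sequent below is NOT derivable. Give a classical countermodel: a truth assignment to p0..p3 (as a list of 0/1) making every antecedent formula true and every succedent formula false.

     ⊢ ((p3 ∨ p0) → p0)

Enumerate valuations to refute Γ ⊢ Δ:
  v=0000: Γ:[] Δ:[((p3 ∨ p0) → p0)=T] refutes=False
  v=0001: Γ:[] Δ:[((p3 ∨ p0) → p0)=F] refutes=True  ← countermodel

Result: [0, 0, 0, 1]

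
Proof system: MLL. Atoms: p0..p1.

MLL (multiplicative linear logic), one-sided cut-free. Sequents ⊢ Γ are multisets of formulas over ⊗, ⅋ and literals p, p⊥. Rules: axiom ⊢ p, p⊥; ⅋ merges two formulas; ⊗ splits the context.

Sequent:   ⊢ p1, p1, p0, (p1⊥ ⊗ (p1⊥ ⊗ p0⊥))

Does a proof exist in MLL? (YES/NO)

Derivation (root first):
[⊗]  ⊢ p1, p1, p0, (p1⊥ ⊗ (p1⊥ ⊗ p0⊥))
  [Ax]  ⊢ p1, p1⊥
  [⊗]  ⊢ p1, p0, (p1⊥ ⊗ p0⊥)
    [Ax]  ⊢ p1, p1⊥
    [Ax]  ⊢ p0, p0⊥

Result: YES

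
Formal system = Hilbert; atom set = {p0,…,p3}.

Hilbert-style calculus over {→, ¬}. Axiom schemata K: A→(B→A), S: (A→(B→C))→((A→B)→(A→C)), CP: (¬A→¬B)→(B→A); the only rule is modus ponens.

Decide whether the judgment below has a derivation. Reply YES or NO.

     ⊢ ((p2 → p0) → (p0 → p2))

Enumerate valuations to refute Γ ⊢ Δ:
  v=0000: Γ:[] Δ:[((p2 → p0) → (p0 → p2))=T] refutes=False
  v=0001: Γ:[] Δ:[((p2 → p0) → (p0 → p2))=T] refutes=False
  v=0010: Γ:[] Δ:[((p2 → p0) → (p0 → p2))=T] refutes=False
  v=0011: Γ:[] Δ:[((p2 → p0) → (p0 → p2))=T] refutes=False
  v=0100: Γ:[] Δ:[((p2 → p0) → (p0 → p2))=T] refutes=False
  v=0101: Γ:[] Δ:[((p2 → p0) → (p0 → p2))=T] refutes=False
  v=0110: Γ:[] Δ:[((p2 → p0) → (p0 → p2))=T] refutes=False
  v=0111: Γ:[] Δ:[((p2 → p0) → (p0 → p2))=T] refutes=False
  v=1000: Γ:[] Δ:[((p2 → p0) → (p0 → p2))=F] refutes=True  ← countermodel

Result: NO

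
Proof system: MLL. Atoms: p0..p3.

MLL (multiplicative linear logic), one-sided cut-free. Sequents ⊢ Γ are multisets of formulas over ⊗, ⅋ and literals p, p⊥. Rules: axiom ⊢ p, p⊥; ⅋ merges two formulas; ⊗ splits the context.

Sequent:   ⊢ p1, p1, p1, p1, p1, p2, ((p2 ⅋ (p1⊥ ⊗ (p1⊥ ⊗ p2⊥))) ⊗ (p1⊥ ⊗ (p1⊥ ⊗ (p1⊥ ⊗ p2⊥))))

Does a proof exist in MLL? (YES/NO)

Derivation trace:
[⊗]  ⊢ p1, p1, p1, p1, p1, p2, ((p2 ⅋ (p1⊥ ⊗ (p1⊥ ⊗ p2⊥))) ⊗ (p1⊥ ⊗ (p1⊥ ⊗ (p1⊥ ⊗ p2⊥))))
  [⅋]  ⊢ p1, p1, (p2 ⅋ (p1⊥ ⊗ (p1⊥ ⊗ p2⊥)))
    [⊗]  ⊢ p1, p1, p2, (p1⊥ ⊗ (p1⊥ ⊗ p2⊥))
      [Ax]  ⊢ p1, p1⊥
      [⊗]  ⊢ p1, p2, (p1⊥ ⊗ p2⊥)
        [Ax]  ⊢ p1, p1⊥
        [Ax]  ⊢ p2, p2⊥
  [⊗]  ⊢ p1, p1, p1, p2, (p1⊥ ⊗ (p1⊥ ⊗ (p1⊥ ⊗ p2⊥)))
    [Ax]  ⊢ p1, p1⊥
    [⊗]  ⊢ p1, p1, p2, (p1⊥ ⊗ (p1⊥ ⊗ p2⊥))
      [Ax]  ⊢ p1, p1⊥
      [⊗]  ⊢ p1, p2, (p1⊥ ⊗ p2⊥)
        [Ax]  ⊢ p1, p1⊥
        [Ax]  ⊢ p2, p2⊥

Result: YES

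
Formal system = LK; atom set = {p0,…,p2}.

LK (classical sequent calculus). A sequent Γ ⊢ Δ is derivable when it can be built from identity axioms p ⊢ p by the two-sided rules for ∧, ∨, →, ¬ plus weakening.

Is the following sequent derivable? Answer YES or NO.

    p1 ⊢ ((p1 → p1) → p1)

Derivation (root first):
[→R] p1 ⊢ ((p1 → p1) → p1)
  [→L] p1, (p1 → p1) ⊢ p1
    [Ax] p1 ⊢ p1
    [Ax] p1 ⊢ p1

Result: YES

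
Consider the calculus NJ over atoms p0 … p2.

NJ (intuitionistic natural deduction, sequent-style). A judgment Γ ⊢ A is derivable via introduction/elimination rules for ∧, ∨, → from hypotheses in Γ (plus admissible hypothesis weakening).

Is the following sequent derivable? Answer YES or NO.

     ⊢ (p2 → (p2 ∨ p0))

Proof tree:
[→I]  ⊢ (p2 → (p2 ∨ p0))
  [∨I₁] p2 ⊢ (p2 ∨ p0)
    [Ax] p2 ⊢ p2

Result: YES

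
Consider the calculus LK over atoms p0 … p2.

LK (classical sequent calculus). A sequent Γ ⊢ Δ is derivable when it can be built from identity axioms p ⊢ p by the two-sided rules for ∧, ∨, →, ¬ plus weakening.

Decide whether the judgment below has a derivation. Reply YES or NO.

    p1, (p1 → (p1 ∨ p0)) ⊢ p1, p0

Derivation (root first):
[→L] p1, (p1 → (p1 ∨ p0)) ⊢ p1, p0
  [Ax] p1 ⊢ p1
  [∨L] (p1 ∨ p0) ⊢ p1, p0
    [Ax] p1 ⊢ p1
    [Ax] p0 ⊢ p0

Result: YES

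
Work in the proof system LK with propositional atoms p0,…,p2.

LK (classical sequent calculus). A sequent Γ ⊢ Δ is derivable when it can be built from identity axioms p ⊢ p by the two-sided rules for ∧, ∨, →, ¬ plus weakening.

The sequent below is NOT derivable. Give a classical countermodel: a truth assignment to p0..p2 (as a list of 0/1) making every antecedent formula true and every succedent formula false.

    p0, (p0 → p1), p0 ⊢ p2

Search for a countermodel by truth-table:
  v=000: Γ:[p0=F, (p0 → p1)=T, p0=F] Δ:[p2=F] refutes=False
  v=001: Γ:[p0=F, (p0 → p1)=T, p0=F] Δ:[p2=T] refutes=False
  v=010: Γ:[p0=F, (p0 → p1)=T, p0=F] Δ:[p2=F] refutes=False
  v=011: Γ:[p0=F, (p0 → p1)=T, p0=F] Δ:[p2=T] refutes=False
  v=100: Γ:[p0=T, (p0 → p1)=F, p0=T] Δ:[p2=F] refutes=False
  v=101: Γ:[p0=T, (p0 → p1)=F, p0=T] Δ:[p2=T] refutes=False
  v=110: Γ:[p0=T, (p0 → p1)=T, p0=T] Δ:[p2=F] refutes=True  ← countermodel

Result: [1, 1, 0]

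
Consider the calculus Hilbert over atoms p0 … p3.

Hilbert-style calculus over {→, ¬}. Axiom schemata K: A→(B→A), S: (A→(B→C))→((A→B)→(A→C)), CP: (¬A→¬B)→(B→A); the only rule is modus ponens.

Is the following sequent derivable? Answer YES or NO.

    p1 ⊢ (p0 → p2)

Search for a countermodel by truth-table:
  v=0000: Γ:[p1=F] Δ:[(p0 → p2)=T] refutes=False
  v=0001: Γ:[p1=F] Δ:[(p0 → p2)=T] refutes=False
  v=0010: Γ:[p1=F] Δ:[(p0 → p2)=T] refutes=False
  v=0011: Γ:[p1=F] Δ:[(p0 → p2)=T] refutes=False
  v=0100: Γ:[p1=T] Δ:[(p0 → p2)=T] refutes=False
  v=0101: Γ:[p1=T] Δ:[(p0 → p2)=T] refutes=False
  v=0110: Γ:[p1=T] Δ:[(p0 → p2)=T] refutes=False
  v=0111: Γ:[p1=T] Δ:[(p0 → p2)=T] refutes=False
  v=1000: Γ:[p1=F] Δ:[(p0 → p2)=F] refutes=False
  v=1001: Γ:[p1=F] Δ:[(p0 → p2)=F] refutes=False
  v=1010: Γ:[p1=F] Δ:[(p0 → p2)=T] refutes=False
  v=1011: Γ:[p1=F] Δ:[(p0 → p2)=T] refutes=False
  v=1100: Γ:[p1=T] Δ:[(p0 → p2)=F] refutes=True  ← countermodel

Result: NO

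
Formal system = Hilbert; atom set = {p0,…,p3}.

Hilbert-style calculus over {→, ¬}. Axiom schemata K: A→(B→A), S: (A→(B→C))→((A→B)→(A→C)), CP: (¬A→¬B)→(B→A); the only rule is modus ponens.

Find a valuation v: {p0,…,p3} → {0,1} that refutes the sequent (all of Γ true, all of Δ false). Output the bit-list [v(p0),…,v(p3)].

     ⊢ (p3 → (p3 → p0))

Search for a countermodel by truth-table:
  v=0000: Γ:[] Δ:[(p3 → (p3 → p0))=T] refutes=False
  v=0001: Γ:[] Δ:[(p3 → (p3 → p0))=F] refutes=True  ← countermodel

Result: [0, 0, 0, 1]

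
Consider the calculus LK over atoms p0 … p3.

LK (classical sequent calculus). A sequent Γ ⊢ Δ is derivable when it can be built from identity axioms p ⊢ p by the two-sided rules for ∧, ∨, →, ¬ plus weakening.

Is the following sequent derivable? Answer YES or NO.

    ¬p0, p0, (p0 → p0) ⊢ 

Derivation (root first):
[→L] ¬p0, p0, (p0 → p0) ⊢ 
  [Ax] p0 ⊢ p0
  [WL] p0, ¬p0, p0 ⊢ 
    [¬L] p0, ¬p0 ⊢ 
      [Ax] p0 ⊢ p0

Result: YES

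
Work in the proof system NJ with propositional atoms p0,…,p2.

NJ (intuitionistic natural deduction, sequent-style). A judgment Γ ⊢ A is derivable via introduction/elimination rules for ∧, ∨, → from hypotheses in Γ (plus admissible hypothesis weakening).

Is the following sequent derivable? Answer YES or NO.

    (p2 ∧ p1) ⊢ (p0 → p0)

Proof tree:
[Wk] (p2 ∧ p1) ⊢ (p0 → p0)
  [→I]  ⊢ (p0 → p0)
    [Ax] p0 ⊢ p0

Result: YES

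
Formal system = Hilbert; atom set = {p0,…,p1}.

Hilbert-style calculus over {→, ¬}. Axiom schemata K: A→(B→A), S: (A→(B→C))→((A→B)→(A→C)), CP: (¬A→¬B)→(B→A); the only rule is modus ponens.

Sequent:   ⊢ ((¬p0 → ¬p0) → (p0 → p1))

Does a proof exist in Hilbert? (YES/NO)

Enumerate valuations to refute Γ ⊢ Δ:
  v=00: Γ:[] Δ:[((¬p0 → ¬p0) → (p0 → p1))=T] refutes=False
  v=01: Γ:[] Δ:[((¬p0 → ¬p0) → (p0 → p1))=T] refutes=False
  v=10: Γ:[] Δ:[((¬p0 → ¬p0) → (p0 → p1))=F] refutes=True  ← countermodel

Result: NO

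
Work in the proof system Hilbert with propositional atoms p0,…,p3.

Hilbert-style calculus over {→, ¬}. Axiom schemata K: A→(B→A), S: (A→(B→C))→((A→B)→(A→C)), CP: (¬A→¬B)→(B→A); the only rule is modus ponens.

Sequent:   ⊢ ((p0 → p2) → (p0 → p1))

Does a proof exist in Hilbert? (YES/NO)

Search for a countermodel by truth-table:
  v=0000: Γ:[] Δ:[((p0 → p2) → (p0 → p1))=T] refutes=False
  v=0001: Γ:[] Δ:[((p0 → p2) → (p0 → p1))=T] refutes=False
  v=0010: Γ:[] Δ:[((p0 → p2) → (p0 → p1))=T] refutes=False
  v=0011: Γ:[] Δ:[((p0 → p2) → (p0 → p1))=T] refutes=False
  v=0100: Γ:[] Δ:[((p0 → p2) → (p0 → p1))=T] refutes=False
  v=0101: Γ:[] Δ:[((p0 → p2) → (p0 → p1))=T] refutes=False
  v=0110: Γ:[] Δ:[((p0 → p2) → (p0 → p1))=T] refutes=False
  v=0111: Γ:[] Δ:[((p0 → p2) → (p0 → p1))=T] refutes=False
  v=1000: Γ:[] Δ:[((p0 → p2) → (p0 → p1))=T] refutes=False
  v=1001: Γ:[] Δ:[((p0 → p2) → (p0 → p1))=T] refutes=False
  v=1010: Γ:[] Δ:[((p0 → p2) → (p0 → p1))=F] refutes=True  ← countermodel

Result: NO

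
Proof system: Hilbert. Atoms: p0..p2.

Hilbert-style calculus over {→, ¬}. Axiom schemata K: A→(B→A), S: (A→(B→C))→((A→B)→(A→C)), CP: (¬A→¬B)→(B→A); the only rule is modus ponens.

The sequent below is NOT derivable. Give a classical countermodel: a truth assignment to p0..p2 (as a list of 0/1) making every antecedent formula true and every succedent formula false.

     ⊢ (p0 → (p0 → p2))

Truth-table refutation:
  v=000: Γ:[] Δ:[(p0 → (p0 → p2))=T] refutes=False
  v=001: Γ:[] Δ:[(p0 → (p0 → p2))=T] refutes=False
  v=010: Γ:[] Δ:[(p0 → (p0 → p2))=T] refutes=False
  v=011: Γ:[] Δ:[(p0 → (p0 → p2))=T] refutes=False
  v=100: Γ:[] Δ:[(p0 → (p0 → p2))=F] refutes=True  ← countermodel

Result: [1, 0, 0]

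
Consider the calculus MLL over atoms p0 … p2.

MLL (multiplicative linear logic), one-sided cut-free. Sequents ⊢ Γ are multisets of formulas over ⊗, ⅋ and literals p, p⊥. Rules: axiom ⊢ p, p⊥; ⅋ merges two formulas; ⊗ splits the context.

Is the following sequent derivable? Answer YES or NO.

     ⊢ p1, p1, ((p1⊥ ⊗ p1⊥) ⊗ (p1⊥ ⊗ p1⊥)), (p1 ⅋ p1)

Proof tree:
[⅋]  ⊢ p1, p1, ((p1⊥ ⊗ p1⊥) ⊗ (p1⊥ ⊗ p1⊥)), (p1 ⅋ p1)
  [⊗]  ⊢ p1, p1, p1, p1, ((p1⊥ ⊗ p1⊥) ⊗ (p1⊥ ⊗ p1⊥))
    [⊗]  ⊢ p1, p1, (p1⊥ ⊗ p1⊥)
      [Ax]  ⊢ p1, p1⊥
      [Ax]  ⊢ p1, p1⊥
    [⊗]  ⊢ p1, p1, (p1⊥ ⊗ p1⊥)
      [Ax]  ⊢ p1, p1⊥
      [Ax]  ⊢ p1, p1⊥

Result: YES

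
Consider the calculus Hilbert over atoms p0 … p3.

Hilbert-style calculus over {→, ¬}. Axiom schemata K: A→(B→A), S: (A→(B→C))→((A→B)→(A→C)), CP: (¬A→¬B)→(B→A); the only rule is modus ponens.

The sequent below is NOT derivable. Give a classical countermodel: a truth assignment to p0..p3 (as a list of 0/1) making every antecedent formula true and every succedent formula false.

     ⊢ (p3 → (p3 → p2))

Enumerate valuations to refute Γ ⊢ Δ:
  v=0000: Γ:[] Δ:[(p3 → (p3 → p2))=T] refutes=False
  v=0001: Γ:[] Δ:[(p3 → (p3 → p2))=F] refutes=True  ← countermodel

Result: [0, 0, 0, 1]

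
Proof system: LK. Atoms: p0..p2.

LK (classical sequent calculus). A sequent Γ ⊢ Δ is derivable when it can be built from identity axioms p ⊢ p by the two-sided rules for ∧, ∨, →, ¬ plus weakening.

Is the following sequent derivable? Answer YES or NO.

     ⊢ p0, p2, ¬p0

Proof tree:
[¬R]  ⊢ p0, p2, ¬p0
  [WR] p0 ⊢ p0, p2
    [Ax] p0 ⊢ p0

Result: YES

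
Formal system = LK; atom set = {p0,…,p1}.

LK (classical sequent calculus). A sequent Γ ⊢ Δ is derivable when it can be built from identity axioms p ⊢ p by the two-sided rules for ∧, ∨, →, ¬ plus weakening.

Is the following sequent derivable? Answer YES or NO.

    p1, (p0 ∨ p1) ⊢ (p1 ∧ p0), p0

Search for a countermodel by truth-table:
  v=00: Γ:[p1=F, (p0 ∨ p1)=F] Δ:[(p1 ∧ p0)=F, p0=F] refutes=False
  v=01: Γ:[p1=T, (p0 ∨ p1)=T] Δ:[(p1 ∧ p0)=F, p0=F] refutes=True  ← countermodel

Result: NO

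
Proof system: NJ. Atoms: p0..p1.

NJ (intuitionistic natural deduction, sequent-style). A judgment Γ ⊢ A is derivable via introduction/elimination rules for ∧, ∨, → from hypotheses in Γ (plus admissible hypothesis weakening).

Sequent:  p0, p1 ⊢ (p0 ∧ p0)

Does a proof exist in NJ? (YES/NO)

Derivation trace:
[Wk] p0, p1 ⊢ (p0 ∧ p0)
  [∧I] p0 ⊢ (p0 ∧ p0)
    [Ax] p0 ⊢ p0
    [Ax] p0 ⊢ p0

Result: YES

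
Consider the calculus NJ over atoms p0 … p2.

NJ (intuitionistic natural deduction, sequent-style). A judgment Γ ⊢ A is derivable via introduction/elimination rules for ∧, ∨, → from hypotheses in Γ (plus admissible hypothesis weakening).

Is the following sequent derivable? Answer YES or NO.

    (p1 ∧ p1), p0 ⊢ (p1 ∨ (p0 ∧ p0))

Derivation (root first):
[∨I₂] (p1 ∧ p1), p0 ⊢ (p1 ∨ (p0 ∧ p0))
  [∧I] (p1 ∧ p1), p0 ⊢ (p0 ∧ p0)
    [Wk] p0, (p1 ∧ p1) ⊢ p0
      [Ax] p0 ⊢ p0
    [Wk] p0, (p1 ∧ p1) ⊢ p0
      [Ax] p0 ⊢ p0

Result: YES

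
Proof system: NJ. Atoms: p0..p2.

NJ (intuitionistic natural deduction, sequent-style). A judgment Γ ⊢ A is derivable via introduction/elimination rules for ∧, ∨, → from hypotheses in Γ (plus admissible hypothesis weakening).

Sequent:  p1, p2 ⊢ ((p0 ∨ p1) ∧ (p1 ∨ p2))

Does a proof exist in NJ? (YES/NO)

Derivation (root first):
[∧I] p1, p2 ⊢ ((p0 ∨ p1) ∧ (p1 ∨ p2))
  [∨I₂] p1 ⊢ (p0 ∨ p1)
    [Ax] p1 ⊢ p1
  [∨I₂] p2 ⊢ (p1 ∨ p2)
    [Ax] p2 ⊢ p2

Result: YES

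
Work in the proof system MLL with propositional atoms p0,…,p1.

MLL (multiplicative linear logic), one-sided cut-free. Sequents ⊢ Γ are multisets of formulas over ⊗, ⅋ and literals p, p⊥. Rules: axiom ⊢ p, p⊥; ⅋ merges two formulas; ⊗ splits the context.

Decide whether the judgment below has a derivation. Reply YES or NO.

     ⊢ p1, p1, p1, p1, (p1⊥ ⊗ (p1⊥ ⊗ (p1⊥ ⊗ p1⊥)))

Derivation (root first):
[⊗]  ⊢ p1, p1, p1, p1, (p1⊥ ⊗ (p1⊥ ⊗ (p1⊥ ⊗ p1⊥)))
  [Ax]  ⊢ p1, p1⊥
  [⊗]  ⊢ p1, p1, p1, (p1⊥ ⊗ (p1⊥ ⊗ p1⊥))
    [Ax]  ⊢ p1, p1⊥
    [⊗]  ⊢ p1, p1, (p1⊥ ⊗ p1⊥)
      [Ax]  ⊢ p1, p1⊥
      [Ax]  ⊢ p1, p1⊥

Result: YES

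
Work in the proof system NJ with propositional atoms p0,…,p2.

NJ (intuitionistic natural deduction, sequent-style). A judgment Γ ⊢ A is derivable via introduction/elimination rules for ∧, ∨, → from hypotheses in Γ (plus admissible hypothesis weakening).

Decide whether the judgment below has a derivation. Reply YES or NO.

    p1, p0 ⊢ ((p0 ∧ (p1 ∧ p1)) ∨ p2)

Derivation (root first):
[∨I₁] p1, p0 ⊢ ((p0 ∧ (p1 ∧ p1)) ∨ p2)
  [∧I] p1, p0 ⊢ (p0 ∧ (p1 ∧ p1))
    [Ax] p0 ⊢ p0
    [∧I] p1 ⊢ (p1 ∧ p1)
      [Ax] p1 ⊢ p1
      [Ax] p1 ⊢ p1

Result: YES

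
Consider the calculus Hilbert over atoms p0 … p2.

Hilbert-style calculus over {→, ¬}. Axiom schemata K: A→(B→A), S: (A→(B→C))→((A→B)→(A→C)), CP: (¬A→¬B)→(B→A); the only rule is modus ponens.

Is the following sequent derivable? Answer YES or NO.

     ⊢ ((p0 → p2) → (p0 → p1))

Search for a countermodel by truth-table:
  v=000: Γ:[] Δ:[((p0 → p2) → (p0 → p1))=T] refutes=False
  v=001: Γ:[] Δ:[((p0 → p2) → (p0 → p1))=T] refutes=False
  v=010: Γ:[] Δ:[((p0 → p2) → (p0 → p1))=T] refutes=False
  v=011: Γ:[] Δ:[((p0 → p2) → (p0 → p1))=T] refutes=False
  v=100: Γ:[] Δ:[((p0 → p2) → (p0 → p1))=T] refutes=False
  v=101: Γ:[] Δ:[((p0 → p2) → (p0 → p1))=F] refutes=True  ← countermodel

Result: NO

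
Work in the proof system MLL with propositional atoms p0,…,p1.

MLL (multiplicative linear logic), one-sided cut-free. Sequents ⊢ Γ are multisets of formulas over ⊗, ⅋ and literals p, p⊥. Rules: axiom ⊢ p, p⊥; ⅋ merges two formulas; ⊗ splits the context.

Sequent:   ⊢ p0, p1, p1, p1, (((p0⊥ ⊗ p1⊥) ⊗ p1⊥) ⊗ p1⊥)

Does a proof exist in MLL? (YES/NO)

Derivation (root first):
[⊗]  ⊢ p0, p1, p1, p1, (((p0⊥ ⊗ p1⊥) ⊗ p1⊥) ⊗ p1⊥)
  [⊗]  ⊢ p0, p1, p1, ((p0⊥ ⊗ p1⊥) ⊗ p1⊥)
    [⊗]  ⊢ p0, p1, (p0⊥ ⊗ p1⊥)
      [Ax]  ⊢ p0, p0⊥
      [Ax]  ⊢ p1, p1⊥
    [Ax]  ⊢ p1, p1⊥
  [Ax]  ⊢ p1, p1⊥

Result: YES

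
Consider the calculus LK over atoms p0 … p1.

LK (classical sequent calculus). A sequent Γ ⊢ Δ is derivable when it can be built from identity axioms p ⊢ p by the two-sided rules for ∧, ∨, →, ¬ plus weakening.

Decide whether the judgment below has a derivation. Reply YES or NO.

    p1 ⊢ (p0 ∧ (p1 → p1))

Truth-table refutation:
  v=00: Γ:[p1=F] Δ:[(p0 ∧ (p1 → p1))=F] refutes=False
  v=01: Γ:[p1=T] Δ:[(p0 ∧ (p1 → p1))=F] refutes=True  ← countermodel

Result: NO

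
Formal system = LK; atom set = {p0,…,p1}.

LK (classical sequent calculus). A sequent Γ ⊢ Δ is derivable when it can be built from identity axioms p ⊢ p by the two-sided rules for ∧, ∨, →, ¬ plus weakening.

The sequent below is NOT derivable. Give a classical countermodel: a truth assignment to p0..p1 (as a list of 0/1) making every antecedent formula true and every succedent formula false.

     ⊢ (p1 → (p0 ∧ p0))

Truth-table refutation:
  v=00: Γ:[] Δ:[(p1 → (p0 ∧ p0))=T] refutes=False
  v=01: Γ:[] Δ:[(p1 → (p0 ∧ p0))=F] refutes=True  ← countermodel

Result: [0, 1]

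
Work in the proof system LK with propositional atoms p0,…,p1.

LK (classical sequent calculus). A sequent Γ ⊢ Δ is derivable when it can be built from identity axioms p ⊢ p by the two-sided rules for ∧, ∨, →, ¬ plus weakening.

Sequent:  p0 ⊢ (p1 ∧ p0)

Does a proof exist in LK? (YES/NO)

Search for a countermodel by truth-table:
  v=00: Γ:[p0=F] Δ:[(p1 ∧ p0)=F] refutes=False
  v=01: Γ:[p0=F] Δ:[(p1 ∧ p0)=F] refutes=False
  v=10: Γ:[p0=T] Δ:[(p1 ∧ p0)=F] refutes=True  ← countermodel

Result: NO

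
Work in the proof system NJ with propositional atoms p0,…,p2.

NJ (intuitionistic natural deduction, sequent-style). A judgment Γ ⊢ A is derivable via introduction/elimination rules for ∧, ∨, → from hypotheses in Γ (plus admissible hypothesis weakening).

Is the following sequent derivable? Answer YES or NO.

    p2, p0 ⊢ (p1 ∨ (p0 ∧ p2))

Proof tree:
[∨I₂] p2, p0 ⊢ (p1 ∨ (p0 ∧ p2))
  [∧I] p2, p0 ⊢ (p0 ∧ p2)
    [Ax] p0 ⊢ p0
    [Ax] p2 ⊢ p2

Result: YES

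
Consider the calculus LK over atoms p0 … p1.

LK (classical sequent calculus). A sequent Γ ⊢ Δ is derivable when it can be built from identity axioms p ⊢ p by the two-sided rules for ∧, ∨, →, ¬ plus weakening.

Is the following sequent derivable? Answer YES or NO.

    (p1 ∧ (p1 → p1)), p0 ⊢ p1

Derivation trace:
[WL] (p1 ∧ (p1 → p1)), p0 ⊢ p1
  [∧L] (p1 ∧ (p1 → p1)) ⊢ p1
    [→L] p1, (p1 → p1) ⊢ p1
      [Ax] p1 ⊢ p1
      [Ax] p1 ⊢ p1

Result: YES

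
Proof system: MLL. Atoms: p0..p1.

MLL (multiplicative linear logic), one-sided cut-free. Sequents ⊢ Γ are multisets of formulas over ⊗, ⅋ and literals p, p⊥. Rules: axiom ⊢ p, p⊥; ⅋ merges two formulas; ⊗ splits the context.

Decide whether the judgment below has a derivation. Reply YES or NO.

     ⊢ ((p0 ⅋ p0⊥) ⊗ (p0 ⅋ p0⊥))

Proof tree:
[⊗]  ⊢ ((p0 ⅋ p0⊥) ⊗ (p0 ⅋ p0⊥))
  [⅋]  ⊢ (p0 ⅋ p0⊥)
    [Ax]  ⊢ p0, p0⊥
  [⅋]  ⊢ (p0 ⅋ p0⊥)
    [Ax]  ⊢ p0, p0⊥

Result: YES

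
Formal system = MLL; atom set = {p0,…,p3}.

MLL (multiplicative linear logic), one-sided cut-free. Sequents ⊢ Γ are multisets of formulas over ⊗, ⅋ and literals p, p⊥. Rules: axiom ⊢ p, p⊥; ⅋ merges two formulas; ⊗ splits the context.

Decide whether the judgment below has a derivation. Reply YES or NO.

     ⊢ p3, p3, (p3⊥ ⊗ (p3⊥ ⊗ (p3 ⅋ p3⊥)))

Proof tree:
[⊗]  ⊢ p3, p3, (p3⊥ ⊗ (p3⊥ ⊗ (p3 ⅋ p3⊥)))
  [Ax]  ⊢ p3, p3⊥
  [⊗]  ⊢ p3, (p3⊥ ⊗ (p3 ⅋ p3⊥))
    [Ax]  ⊢ p3, p3⊥
    [⅋]  ⊢ (p3 ⅋ p3⊥)
      [Ax]  ⊢ p3, p3⊥

Result: YES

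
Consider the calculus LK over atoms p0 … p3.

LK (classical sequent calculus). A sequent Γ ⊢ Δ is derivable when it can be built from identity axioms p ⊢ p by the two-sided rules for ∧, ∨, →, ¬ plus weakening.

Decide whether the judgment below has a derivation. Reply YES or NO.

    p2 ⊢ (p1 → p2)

Derivation trace:
[→R] p2 ⊢ (p1 → p2)
  [WL] p2, p1 ⊢ p2
    [Ax] p2 ⊢ p2

Result: YES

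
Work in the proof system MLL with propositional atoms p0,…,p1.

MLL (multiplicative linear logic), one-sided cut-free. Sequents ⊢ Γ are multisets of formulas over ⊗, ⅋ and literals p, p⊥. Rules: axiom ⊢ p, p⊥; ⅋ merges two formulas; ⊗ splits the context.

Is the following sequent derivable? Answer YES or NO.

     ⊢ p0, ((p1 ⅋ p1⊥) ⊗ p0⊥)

Proof tree:
[⊗]  ⊢ p0, ((p1 ⅋ p1⊥) ⊗ p0⊥)
  [⅋]  ⊢ (p1 ⅋ p1⊥)
    [Ax]  ⊢ p1, p1⊥
  [Ax]  ⊢ p0, p0⊥

Result: YES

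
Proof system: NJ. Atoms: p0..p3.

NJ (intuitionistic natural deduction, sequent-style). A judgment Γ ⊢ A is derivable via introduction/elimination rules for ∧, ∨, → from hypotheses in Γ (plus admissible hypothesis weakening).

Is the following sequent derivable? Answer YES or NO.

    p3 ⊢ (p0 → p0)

Derivation trace:
[Wk] p3 ⊢ (p0 → p0)
  [→I]  ⊢ (p0 → p0)
    [Ax] p0 ⊢ p0

Result: YES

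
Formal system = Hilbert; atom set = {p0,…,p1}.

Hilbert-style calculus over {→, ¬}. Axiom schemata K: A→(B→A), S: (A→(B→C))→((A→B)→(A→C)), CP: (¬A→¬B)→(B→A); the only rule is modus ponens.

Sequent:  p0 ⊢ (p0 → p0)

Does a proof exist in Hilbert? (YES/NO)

Derivation (root first):
[MP] p0 ⊢ (p0 → p0)
  [K]  ⊢ (p0 → (p0 → p0))
  [MP] p0 ⊢ p0
    [MP] p0 ⊢ (p0 → p0)
      [K]  ⊢ (p0 → (p0 → p0))
      [Hyp] p0 ⊢ p0
    [Hyp] p0 ⊢ p0

Result: YES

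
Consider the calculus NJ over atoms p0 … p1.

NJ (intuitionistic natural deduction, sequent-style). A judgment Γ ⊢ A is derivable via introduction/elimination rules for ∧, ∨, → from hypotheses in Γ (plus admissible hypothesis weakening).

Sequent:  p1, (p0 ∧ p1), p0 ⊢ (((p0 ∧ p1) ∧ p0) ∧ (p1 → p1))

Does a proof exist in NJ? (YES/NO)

Derivation (root first):
[∧I] p1, (p0 ∧ p1), p0 ⊢ (((p0 ∧ p1) ∧ p0) ∧ (p1 → p1))
  [∧I] p1, (p0 ∧ p1), p0 ⊢ ((p0 ∧ p1) ∧ p0)
    [∧I] p1, (p0 ∧ p1), p0 ⊢ (p0 ∧ p1)
      [Ax] p0 ⊢ p0
      [Wk] p1, (p0 ∧ p1) ⊢ p1
        [Ax] p1 ⊢ p1
    [Ax] p0 ⊢ p0
  [→I]  ⊢ (p1 → p1)
    [Ax] p1 ⊢ p1

Result: YES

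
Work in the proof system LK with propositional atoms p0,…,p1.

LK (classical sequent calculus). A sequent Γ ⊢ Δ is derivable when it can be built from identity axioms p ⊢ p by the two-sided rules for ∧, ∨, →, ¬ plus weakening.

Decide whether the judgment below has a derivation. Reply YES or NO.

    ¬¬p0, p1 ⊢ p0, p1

Proof tree:
[WR] ¬¬p0, p1 ⊢ p0, p1
  [WL] ¬¬p0, p1 ⊢ p0
    [¬L] ¬¬p0 ⊢ p0
      [¬R]  ⊢ p0, ¬p0
        [Ax] p0 ⊢ p0

Result: YES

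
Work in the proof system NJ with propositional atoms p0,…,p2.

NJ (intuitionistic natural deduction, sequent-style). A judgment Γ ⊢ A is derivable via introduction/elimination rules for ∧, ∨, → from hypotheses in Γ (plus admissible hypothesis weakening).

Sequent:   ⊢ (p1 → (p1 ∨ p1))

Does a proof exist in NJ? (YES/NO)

Proof tree:
[→I]  ⊢ (p1 → (p1 ∨ p1))
  [∨I₁] p1 ⊢ (p1 ∨ p1)
    [Ax] p1 ⊢ p1

Result: YES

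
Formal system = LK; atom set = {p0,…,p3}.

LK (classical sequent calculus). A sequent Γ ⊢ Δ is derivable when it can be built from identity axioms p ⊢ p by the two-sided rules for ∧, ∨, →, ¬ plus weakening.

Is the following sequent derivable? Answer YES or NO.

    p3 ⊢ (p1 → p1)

Derivation trace:
[WL] p3 ⊢ (p1 → p1)
  [→R]  ⊢ (p1 → p1)
    [Ax] p1 ⊢ p1

Result: YES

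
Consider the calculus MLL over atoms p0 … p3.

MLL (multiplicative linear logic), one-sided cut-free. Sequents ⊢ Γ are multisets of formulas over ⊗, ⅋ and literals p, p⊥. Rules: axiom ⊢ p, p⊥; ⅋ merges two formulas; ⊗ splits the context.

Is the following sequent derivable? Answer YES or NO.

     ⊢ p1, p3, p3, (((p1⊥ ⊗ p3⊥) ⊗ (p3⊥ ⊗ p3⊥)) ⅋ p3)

Derivation (root first):
[⅋]  ⊢ p1, p3, p3, (((p1⊥ ⊗ p3⊥) ⊗ (p3⊥ ⊗ p3⊥)) ⅋ p3)
  [⊗]  ⊢ p1, p3, p3, p3, ((p1⊥ ⊗ p3⊥) ⊗ (p3⊥ ⊗ p3⊥))
    [⊗]  ⊢ p1, p3, (p1⊥ ⊗ p3⊥)
      [Ax]  ⊢ p1, p1⊥
      [Ax]  ⊢ p3, p3⊥
    [⊗]  ⊢ p3, p3, (p3⊥ ⊗ p3⊥)
      [Ax]  ⊢ p3, p3⊥
      [Ax]  ⊢ p3, p3⊥

Result: YES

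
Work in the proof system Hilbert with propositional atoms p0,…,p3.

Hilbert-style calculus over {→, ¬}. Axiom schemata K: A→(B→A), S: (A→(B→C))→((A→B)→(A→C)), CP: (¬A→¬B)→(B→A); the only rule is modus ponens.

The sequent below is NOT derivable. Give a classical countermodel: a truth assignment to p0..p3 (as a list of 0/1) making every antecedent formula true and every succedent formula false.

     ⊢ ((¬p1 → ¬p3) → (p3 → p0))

Enumerate valuations to refute Γ ⊢ Δ:
  v=0000: Γ:[] Δ:[((¬p1 → ¬p3) → (p3 → p0))=T] refutes=False
  v=0001: Γ:[] Δ:[((¬p1 → ¬p3) → (p3 → p0))=T] refutes=False
  v=0010: Γ:[] Δ:[((¬p1 → ¬p3) → (p3 → p0))=T] refutes=False
  v=0011: Γ:[] Δ:[((¬p1 → ¬p3) → (p3 → p0))=T] refutes=False
  v=0100: Γ:[] Δ:[((¬p1 → ¬p3) → (p3 → p0))=T] refutes=False
  v=0101: Γ:[] Δ:[((¬p1 → ¬p3) → (p3 → p0))=F] refutes=True  ← countermodel

Result: [0, 1, 0, 1]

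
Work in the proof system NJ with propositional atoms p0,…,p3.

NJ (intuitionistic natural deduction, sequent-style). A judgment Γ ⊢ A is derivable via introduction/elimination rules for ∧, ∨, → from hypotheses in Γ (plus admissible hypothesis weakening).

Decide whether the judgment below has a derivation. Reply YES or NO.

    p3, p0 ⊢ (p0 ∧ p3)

Proof tree:
[∧I] p3, p0 ⊢ (p0 ∧ p3)
  [Wk] p0, p0 ⊢ p0
    [Ax] p0 ⊢ p0
  [Ax] p3 ⊢ p3

Result: YES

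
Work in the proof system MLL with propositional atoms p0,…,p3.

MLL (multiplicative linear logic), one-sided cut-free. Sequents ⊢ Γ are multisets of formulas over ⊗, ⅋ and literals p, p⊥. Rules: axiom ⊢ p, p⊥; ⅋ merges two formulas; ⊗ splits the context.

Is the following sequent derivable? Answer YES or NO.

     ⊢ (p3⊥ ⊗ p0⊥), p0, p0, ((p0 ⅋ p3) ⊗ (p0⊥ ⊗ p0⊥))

Derivation (root first):
[⊗]  ⊢ (p3⊥ ⊗ p0⊥), p0, p0, ((p0 ⅋ p3) ⊗ (p0⊥ ⊗ p0⊥))
  [⅋]  ⊢ (p3⊥ ⊗ p0⊥), (p0 ⅋ p3)
    [⊗]  ⊢ p3, p0, (p3⊥ ⊗ p0⊥)
      [Ax]  ⊢ p3, p3⊥
      [Ax]  ⊢ p0, p0⊥
  [⊗]  ⊢ p0, p0, (p0⊥ ⊗ p0⊥)
    [Ax]  ⊢ p0, p0⊥
    [Ax]  ⊢ p0, p0⊥

Result: YES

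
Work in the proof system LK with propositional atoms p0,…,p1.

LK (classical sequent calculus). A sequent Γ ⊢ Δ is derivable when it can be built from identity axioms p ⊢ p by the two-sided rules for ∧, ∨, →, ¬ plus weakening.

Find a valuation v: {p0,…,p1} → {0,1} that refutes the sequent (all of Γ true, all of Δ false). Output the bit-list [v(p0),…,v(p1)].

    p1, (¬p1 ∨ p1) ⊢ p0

Enumerate valuations to refute Γ ⊢ Δ:
  v=00: Γ:[p1=F, (¬p1 ∨ p1)=T] Δ:[p0=F] refutes=False
  v=01: Γ:[p1=T, (¬p1 ∨ p1)=T] Δ:[p0=F] refutes=True  ← countermodel

Result: [0, 1]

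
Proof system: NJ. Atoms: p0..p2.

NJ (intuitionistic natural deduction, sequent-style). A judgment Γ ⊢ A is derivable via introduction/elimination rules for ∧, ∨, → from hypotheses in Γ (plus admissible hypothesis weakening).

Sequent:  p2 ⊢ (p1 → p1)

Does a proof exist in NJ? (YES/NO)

Derivation (root first):
[Wk] p2 ⊢ (p1 → p1)
  [→I]  ⊢ (p1 → p1)
    [Ax] p1 ⊢ p1

Result: YES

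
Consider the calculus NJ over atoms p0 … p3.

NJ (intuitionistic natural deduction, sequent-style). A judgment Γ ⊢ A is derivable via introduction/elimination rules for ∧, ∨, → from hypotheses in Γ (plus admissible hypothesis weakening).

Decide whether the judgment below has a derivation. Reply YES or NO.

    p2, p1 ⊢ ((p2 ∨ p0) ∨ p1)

Derivation trace:
[∨I₁] p2, p1 ⊢ ((p2 ∨ p0) ∨ p1)
  [Wk] p2, p1 ⊢ (p2 ∨ p0)
    [∨I₁] p2 ⊢ (p2 ∨ p0)
      [Ax] p2 ⊢ p2

Result: YES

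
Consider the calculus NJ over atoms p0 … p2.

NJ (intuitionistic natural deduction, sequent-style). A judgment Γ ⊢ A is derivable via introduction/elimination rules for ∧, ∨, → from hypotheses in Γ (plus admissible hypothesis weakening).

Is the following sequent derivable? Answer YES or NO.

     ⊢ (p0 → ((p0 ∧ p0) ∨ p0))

Proof tree:
[→I]  ⊢ (p0 → ((p0 ∧ p0) ∨ p0))
  [∨I₁] p0 ⊢ ((p0 ∧ p0) ∨ p0)
    [∧I] p0 ⊢ (p0 ∧ p0)
      [Ax] p0 ⊢ p0
      [Wk] p0, p0 ⊢ p0
        [Ax] p0 ⊢ p0

Result: YES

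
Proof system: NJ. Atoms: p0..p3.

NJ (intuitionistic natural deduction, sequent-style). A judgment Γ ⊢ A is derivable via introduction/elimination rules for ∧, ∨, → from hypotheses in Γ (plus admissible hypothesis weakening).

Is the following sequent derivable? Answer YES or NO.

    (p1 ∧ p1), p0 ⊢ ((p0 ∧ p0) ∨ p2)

Proof tree:
[∨I₁] (p1 ∧ p1), p0 ⊢ ((p0 ∧ p0) ∨ p2)
  [∧I] (p1 ∧ p1), p0 ⊢ (p0 ∧ p0)
    [Ax] p0 ⊢ p0
    [Wk] p0, (p1 ∧ p1) ⊢ p0
      [Ax] p0 ⊢ p0

Result: YES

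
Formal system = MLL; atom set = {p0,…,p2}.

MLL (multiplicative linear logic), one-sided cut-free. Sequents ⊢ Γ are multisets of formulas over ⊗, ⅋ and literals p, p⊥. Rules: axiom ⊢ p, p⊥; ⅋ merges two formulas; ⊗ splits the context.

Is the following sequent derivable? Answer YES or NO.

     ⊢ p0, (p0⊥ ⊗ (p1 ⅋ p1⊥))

Proof tree:
[⊗]  ⊢ p0, (p0⊥ ⊗ (p1 ⅋ p1⊥))
  [Ax]  ⊢ p0, p0⊥
  [⅋]  ⊢ (p1 ⅋ p1⊥)
    [Ax]  ⊢ p1, p1⊥

Result: YES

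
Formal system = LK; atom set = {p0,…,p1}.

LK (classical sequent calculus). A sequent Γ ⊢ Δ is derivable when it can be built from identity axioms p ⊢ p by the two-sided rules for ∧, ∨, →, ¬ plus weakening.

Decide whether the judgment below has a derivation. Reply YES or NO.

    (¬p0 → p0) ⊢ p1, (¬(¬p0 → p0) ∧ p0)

Truth-table refutation:
  v=00: Γ:[(¬p0 → p0)=F] Δ:[p1=F, (¬(¬p0 → p0) ∧ p0)=F] refutes=False
  v=01: Γ:[(¬p0 → p0)=F] Δ:[p1=T, (¬(¬p0 → p0) ∧ p0)=F] refutes=False
  v=10: Γ:[(¬p0 → p0)=T] Δ:[p1=F, (¬(¬p0 → p0) ∧ p0)=F] refutes=True  ← countermodel

Result: NO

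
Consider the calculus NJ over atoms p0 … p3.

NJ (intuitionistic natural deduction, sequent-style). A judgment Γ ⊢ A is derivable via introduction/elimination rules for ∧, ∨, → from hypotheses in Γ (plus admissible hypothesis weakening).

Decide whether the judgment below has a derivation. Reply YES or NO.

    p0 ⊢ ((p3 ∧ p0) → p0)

Derivation (root first):
[→I] p0 ⊢ ((p3 ∧ p0) → p0)
  [Wk] p0, (p3 ∧ p0) ⊢ p0
    [Ax] p0 ⊢ p0

Result: YES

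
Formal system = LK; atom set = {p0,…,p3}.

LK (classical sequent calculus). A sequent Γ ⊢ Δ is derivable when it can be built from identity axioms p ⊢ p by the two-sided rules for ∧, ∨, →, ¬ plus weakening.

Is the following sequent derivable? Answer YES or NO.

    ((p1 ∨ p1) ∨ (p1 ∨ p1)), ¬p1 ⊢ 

Derivation (root first):
[¬L] ((p1 ∨ p1) ∨ (p1 ∨ p1)), ¬p1 ⊢ 
  [∨L] ((p1 ∨ p1) ∨ (p1 ∨ p1)) ⊢ p1
    [∨L] (p1 ∨ p1) ⊢ p1
      [Ax] p1 ⊢ p1
      [Ax] p1 ⊢ p1
    [∨L] (p1 ∨ p1) ⊢ p1
      [Ax] p1 ⊢ p1
      [Ax] p1 ⊢ p1

Result: YES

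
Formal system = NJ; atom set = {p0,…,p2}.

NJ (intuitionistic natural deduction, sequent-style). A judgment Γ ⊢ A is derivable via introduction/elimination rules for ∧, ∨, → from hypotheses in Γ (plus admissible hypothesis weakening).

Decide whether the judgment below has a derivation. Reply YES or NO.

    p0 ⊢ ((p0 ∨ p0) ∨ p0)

Derivation trace:
[→E] p0 ⊢ ((p0 ∨ p0) ∨ p0)
  [→I]  ⊢ (p0 → ((p0 ∨ p0) ∨ p0))
    [∨I₁] p0 ⊢ ((p0 ∨ p0) ∨ p0)
      [∨I₁] p0 ⊢ (p0 ∨ p0)
        [Ax] p0 ⊢ p0
  [Ax] p0 ⊢ p0

Result: YES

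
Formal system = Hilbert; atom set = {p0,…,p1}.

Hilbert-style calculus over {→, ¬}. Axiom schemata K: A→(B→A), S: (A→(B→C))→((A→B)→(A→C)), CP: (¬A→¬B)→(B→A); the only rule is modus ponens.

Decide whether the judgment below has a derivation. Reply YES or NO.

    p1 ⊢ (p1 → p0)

Enumerate valuations to refute Γ ⊢ Δ:
  v=00: Γ:[p1=F] Δ:[(p1 → p0)=T] refutes=False
  v=01: Γ:[p1=T] Δ:[(p1 → p0)=F] refutes=True  ← countermodel

Result: NO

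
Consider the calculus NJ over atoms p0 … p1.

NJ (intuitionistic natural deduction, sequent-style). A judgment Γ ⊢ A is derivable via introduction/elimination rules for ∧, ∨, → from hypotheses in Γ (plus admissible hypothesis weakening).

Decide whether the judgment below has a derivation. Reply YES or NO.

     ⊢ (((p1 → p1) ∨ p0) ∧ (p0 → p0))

Derivation (root first):
[∧I]  ⊢ (((p1 → p1) ∨ p0) ∧ (p0 → p0))
  [∨I₁]  ⊢ ((p1 → p1) ∨ p0)
    [→I]  ⊢ (p1 → p1)
      [Ax] p1 ⊢ p1
  [→I]  ⊢ (p0 → p0)
    [Ax] p0 ⊢ p0

Result: YES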